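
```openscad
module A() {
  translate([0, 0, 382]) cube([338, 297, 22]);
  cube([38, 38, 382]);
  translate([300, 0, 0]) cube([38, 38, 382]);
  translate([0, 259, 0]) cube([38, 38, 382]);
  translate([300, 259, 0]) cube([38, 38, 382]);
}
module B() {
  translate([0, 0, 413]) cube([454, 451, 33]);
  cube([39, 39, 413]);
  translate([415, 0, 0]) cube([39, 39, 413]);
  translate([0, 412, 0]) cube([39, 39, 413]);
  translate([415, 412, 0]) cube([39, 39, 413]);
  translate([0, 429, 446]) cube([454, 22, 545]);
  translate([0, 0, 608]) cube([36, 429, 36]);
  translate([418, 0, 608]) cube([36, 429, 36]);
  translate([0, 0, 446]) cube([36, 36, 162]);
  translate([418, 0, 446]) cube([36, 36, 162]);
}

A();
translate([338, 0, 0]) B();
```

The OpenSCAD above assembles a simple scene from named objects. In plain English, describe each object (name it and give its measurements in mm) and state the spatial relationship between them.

A is a four-legged stool. The seat is a 338×297×22 mm slab whose top surface is at z = 404 mm; four square legs, each 38×38 mm in cross-section, run from the floor (z = 0) to the underside of the seat, each flush with a corner of the seat.

B is a chair. The seat is a 454×451×33 mm slab with its top at z = 446 mm, on four 39×39 mm corner legs (flush with the seat edges, standing on z = 0). A flat backrest 22 mm thick, 545 mm tall, spans the full seat width and rises from the seat top along its +y edge, rear face flush with the rear of the seat. Two armrests of 36×36 mm section run along each side from the seat's front edge to the front of the backrest, top faces 198 mm above the seat top and outer faces flush with the seat's x-edges; a 36×36 mm post under the front of each armrest stands on the seat at the front corner.

The chair is against the stool's +x side, with their −y faces flush.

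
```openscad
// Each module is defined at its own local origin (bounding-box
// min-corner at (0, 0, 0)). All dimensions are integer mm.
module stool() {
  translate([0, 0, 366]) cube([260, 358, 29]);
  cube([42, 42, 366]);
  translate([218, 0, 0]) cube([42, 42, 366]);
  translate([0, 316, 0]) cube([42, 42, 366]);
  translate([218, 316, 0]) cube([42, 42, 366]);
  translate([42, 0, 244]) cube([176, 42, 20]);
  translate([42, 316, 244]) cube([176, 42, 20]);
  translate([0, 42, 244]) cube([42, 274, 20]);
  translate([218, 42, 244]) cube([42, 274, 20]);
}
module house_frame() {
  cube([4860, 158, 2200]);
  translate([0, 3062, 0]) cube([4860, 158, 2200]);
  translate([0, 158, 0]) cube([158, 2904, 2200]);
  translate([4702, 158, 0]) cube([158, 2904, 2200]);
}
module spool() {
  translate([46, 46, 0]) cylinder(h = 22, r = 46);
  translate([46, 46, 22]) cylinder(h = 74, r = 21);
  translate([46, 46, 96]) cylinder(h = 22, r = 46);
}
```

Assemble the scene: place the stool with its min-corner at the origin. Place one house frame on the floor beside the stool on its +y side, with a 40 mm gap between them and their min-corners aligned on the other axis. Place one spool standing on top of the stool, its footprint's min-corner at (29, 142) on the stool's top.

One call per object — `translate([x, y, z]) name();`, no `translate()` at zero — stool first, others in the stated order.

stool();
translate([0, 398, 0]) house_frame();
translate([29, 142, 395]) spool();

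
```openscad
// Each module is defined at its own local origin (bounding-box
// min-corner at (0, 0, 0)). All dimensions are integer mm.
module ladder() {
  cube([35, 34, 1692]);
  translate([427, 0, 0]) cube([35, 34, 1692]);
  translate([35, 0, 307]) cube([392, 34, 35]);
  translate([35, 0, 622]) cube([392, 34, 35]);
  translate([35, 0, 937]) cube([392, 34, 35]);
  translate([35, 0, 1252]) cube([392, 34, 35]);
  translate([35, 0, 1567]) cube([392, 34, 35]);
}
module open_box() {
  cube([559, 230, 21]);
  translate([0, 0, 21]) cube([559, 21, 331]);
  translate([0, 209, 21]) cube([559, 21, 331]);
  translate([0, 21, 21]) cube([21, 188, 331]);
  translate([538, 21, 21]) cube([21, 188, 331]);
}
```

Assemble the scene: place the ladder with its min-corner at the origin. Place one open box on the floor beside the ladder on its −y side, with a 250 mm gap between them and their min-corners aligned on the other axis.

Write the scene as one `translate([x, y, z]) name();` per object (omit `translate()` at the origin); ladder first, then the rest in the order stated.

ladder();
translate([0, -480, 0]) open_box();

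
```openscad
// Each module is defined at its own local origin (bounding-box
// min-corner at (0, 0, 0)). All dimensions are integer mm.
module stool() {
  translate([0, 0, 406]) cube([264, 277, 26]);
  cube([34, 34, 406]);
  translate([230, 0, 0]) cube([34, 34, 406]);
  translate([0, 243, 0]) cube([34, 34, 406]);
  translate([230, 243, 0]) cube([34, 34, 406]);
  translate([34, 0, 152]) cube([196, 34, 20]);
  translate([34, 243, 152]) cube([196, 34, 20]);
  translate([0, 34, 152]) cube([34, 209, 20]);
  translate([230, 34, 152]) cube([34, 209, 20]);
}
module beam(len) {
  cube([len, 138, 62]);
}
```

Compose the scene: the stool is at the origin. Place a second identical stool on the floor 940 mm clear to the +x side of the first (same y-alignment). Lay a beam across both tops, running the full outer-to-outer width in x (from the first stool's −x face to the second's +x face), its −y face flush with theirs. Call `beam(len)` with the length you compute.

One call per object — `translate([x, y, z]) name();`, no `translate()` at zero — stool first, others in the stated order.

stool();
translate([1204, 0, 0]) stool();
translate([0, 0, 432]) beam(1468);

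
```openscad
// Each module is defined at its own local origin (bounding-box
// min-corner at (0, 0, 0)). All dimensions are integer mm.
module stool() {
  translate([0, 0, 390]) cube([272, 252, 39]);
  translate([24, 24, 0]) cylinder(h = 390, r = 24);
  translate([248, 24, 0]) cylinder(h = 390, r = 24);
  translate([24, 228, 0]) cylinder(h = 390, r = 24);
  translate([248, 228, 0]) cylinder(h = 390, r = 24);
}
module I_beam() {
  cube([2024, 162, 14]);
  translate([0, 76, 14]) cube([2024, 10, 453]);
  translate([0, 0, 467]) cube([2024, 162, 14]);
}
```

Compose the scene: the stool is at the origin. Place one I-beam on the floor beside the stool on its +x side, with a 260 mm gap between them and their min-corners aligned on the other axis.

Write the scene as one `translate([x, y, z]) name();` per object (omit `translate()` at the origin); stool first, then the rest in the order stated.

stool();
translate([532, 0, 0]) I_beam();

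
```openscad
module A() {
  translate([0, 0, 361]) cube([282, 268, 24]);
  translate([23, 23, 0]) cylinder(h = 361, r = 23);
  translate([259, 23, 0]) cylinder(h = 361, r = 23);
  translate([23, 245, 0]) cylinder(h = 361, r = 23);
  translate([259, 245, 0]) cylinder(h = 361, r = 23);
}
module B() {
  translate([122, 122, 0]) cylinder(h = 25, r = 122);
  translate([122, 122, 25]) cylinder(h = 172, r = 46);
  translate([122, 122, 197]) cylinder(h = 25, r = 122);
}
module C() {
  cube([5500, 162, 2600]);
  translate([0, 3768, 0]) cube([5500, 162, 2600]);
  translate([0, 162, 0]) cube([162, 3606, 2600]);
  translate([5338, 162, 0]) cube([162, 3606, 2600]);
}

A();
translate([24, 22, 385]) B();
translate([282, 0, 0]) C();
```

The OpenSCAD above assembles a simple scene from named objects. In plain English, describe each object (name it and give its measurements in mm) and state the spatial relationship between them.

A is a four-legged stool. The seat is a 282×268×24 mm slab whose top surface is at z = 385 mm; four round legs, each 46 mm in diameter, run from the floor (z = 0) to the underside of the seat, each leg's axis is inset half a diameter from the nearest pair of seat edges (so the leg's bounding box is flush with the corner).

B is a spool: two coaxial disc flanges of radius 122 mm and thickness 25 mm, joined by a core cylinder of radius 46 mm and height 172 mm. The lower flange rests on z = 0 and the three cylinders share a vertical axis.

C is a box-shaped house frame (walls only): outside footprint 5500×3930 mm, wall height 2600 mm, wall thickness 162 mm. The two y-facing walls run the full x-width; the two x-facing walls fit between the inner faces of the y-facing walls.

The spool is on top of the stool. The house frame is against the stool's +x side, with their −y faces flush.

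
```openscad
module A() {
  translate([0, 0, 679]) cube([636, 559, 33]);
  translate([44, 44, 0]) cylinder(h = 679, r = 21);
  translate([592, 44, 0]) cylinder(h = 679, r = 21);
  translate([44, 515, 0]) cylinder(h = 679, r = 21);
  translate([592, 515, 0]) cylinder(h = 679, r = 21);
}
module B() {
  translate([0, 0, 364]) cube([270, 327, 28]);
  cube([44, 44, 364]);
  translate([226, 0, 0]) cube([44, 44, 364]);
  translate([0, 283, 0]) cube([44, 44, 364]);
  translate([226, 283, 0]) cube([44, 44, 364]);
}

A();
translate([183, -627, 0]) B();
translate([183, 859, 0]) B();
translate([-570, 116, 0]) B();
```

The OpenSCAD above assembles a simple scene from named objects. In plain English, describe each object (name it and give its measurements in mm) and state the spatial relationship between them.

A is a table with a 636×559 mm rectangular top, 33 mm thick, top surface at z = 712 mm, supported by four round legs of 42 mm diameter, each leg's bounding box inset 23 mm from the nearest pair of top edges, running from the floor.

B is a four-legged stool. The seat is a 270×327×28 mm slab whose top surface is at z = 392 mm; four square legs, each 44×44 mm in cross-section, run from the floor (z = 0) to the underside of the seat, each flush with a corner of the seat.

Three stools sit around the table at the −y, +y, −x sides.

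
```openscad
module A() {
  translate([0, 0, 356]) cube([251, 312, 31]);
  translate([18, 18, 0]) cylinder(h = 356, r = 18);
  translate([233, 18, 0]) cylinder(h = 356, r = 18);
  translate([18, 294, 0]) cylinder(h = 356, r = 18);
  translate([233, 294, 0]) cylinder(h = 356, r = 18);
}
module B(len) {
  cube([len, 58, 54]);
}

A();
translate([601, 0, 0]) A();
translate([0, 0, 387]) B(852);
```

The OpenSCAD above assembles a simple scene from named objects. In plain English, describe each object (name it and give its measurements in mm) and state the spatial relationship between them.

A is a four-legged stool. The seat is 251×312 mm, 31 mm thick, top at z = 387 mm. It stands on four round legs, each 36 mm in diameter, from z = 0 to the seat underside, each leg's axis is inset half a diameter from the nearest pair of seat edges (so the leg's bounding box is flush with the corner).

B is a rectangular beam 852 mm long (x), 58 mm deep (y), 54 mm thick (z).

The beam spans the tops of two stools placed 350 mm apart, resting at z = 387 mm.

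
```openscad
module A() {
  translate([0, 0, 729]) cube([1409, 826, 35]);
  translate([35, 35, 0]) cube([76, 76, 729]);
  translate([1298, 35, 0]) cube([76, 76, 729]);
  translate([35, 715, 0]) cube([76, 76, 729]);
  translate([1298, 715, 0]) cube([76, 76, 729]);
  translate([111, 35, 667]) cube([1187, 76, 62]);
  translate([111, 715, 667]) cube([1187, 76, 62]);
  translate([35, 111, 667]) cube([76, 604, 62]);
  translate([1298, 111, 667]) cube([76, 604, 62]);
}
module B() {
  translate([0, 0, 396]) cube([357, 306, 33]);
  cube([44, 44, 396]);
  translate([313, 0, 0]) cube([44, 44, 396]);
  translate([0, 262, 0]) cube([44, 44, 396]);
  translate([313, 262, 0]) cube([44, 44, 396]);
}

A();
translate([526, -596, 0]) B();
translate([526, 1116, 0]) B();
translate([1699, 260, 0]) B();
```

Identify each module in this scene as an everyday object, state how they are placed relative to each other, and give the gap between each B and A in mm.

A is a table. B is a stool. Three stools sit around the table at the −y, +y, +x sides. The gap between each stool and the table is 290 mm.

Each stool's nearest face is 290 mm from the table's bounding box.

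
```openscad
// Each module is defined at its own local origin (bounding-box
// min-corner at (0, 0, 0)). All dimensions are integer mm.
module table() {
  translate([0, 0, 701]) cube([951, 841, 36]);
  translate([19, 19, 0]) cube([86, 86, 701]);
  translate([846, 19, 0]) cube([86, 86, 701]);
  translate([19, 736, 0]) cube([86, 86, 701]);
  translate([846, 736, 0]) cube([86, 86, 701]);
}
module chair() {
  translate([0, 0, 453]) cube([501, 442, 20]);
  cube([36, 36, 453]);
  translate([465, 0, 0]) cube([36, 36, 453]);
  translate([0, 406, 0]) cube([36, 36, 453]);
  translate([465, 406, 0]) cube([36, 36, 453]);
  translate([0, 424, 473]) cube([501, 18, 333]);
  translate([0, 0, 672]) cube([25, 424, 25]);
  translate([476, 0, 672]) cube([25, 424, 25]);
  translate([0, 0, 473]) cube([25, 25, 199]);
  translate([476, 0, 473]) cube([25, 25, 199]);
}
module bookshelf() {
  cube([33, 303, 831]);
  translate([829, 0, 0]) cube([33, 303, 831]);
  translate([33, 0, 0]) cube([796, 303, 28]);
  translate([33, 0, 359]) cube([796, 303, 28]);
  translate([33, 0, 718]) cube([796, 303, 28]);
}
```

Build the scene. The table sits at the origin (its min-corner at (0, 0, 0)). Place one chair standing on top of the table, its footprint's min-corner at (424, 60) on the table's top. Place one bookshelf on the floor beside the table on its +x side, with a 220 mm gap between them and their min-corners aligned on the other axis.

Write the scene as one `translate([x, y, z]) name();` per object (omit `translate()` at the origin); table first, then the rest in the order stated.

table();
translate([424, 60, 737]) chair();
translate([1171, 0, 0]) bookshelf();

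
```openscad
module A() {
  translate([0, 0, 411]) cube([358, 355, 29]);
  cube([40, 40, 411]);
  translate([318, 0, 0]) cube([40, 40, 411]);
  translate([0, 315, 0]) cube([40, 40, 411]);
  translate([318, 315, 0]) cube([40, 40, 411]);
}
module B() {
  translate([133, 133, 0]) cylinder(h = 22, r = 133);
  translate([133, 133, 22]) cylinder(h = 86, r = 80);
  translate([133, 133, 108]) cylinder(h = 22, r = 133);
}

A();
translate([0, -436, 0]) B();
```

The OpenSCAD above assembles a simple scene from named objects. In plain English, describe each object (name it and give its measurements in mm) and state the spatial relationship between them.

A is a four-legged stool. The seat is 358×355 mm, 29 mm thick, top at z = 440 mm. It stands on four square legs, each 40×40 mm in cross-section, from z = 0 to the seat underside, each flush with a corner of the seat.

B is a spool: two coaxial disc flanges of radius 133 mm and thickness 22 mm, joined by a core cylinder of radius 80 mm and height 86 mm. The lower flange rests on z = 0 and the three cylinders share a vertical axis.

The spool is on the floor beside the stool on its −y side.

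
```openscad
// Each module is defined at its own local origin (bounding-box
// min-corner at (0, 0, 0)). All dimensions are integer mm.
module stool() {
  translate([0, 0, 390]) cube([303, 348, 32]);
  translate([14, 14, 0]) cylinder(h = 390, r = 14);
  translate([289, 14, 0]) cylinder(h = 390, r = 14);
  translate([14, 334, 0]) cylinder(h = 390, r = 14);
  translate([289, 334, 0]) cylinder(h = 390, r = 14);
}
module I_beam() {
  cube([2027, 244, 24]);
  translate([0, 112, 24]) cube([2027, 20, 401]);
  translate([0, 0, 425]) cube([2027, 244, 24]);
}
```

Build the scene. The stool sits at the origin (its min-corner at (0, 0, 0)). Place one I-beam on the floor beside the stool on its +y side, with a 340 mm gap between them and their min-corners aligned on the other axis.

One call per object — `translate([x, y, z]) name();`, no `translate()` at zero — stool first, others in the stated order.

stool();
translate([0, 688, 0]) I_beam();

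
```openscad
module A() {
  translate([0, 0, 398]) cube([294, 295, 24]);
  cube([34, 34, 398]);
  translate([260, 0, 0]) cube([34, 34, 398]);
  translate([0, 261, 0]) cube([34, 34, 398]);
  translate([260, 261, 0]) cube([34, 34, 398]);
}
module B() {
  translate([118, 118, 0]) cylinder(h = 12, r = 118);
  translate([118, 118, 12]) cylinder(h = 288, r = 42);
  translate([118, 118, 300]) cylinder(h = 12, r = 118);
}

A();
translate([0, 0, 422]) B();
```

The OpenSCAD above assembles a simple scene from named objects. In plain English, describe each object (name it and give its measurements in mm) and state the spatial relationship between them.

A is a four-legged stool. The seat is 294×295 mm, 24 mm thick, top at z = 422 mm. It stands on four square legs, each 34×34 mm in cross-section, from z = 0 to the seat underside, each flush with a corner of the seat.

B is a spool: two coaxial disc flanges of radius 118 mm and thickness 12 mm, joined by a core cylinder of radius 42 mm and height 288 mm. The lower flange rests on z = 0 and the three cylinders share a vertical axis.

The spool is on top of the stool.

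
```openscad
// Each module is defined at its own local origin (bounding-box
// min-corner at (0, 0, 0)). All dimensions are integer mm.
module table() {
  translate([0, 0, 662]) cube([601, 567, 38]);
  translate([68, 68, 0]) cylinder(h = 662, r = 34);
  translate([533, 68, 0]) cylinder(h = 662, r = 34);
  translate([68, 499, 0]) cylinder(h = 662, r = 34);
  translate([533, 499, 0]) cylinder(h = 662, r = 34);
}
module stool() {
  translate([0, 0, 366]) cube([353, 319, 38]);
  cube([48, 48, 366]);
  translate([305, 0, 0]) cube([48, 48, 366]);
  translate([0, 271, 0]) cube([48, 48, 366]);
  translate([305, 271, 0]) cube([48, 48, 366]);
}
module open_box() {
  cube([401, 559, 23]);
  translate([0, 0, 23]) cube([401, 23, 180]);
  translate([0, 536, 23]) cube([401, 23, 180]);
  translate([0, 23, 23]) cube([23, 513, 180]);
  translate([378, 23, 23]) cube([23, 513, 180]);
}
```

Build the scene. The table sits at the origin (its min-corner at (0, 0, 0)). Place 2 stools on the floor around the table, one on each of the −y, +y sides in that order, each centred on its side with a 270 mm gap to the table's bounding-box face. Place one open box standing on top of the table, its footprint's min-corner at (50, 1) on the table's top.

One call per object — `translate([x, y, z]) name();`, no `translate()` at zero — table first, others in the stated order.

table();
translate([124, -589, 0]) stool();
translate([124, 837, 0]) stool();
translate([50, 1, 700]) open_box();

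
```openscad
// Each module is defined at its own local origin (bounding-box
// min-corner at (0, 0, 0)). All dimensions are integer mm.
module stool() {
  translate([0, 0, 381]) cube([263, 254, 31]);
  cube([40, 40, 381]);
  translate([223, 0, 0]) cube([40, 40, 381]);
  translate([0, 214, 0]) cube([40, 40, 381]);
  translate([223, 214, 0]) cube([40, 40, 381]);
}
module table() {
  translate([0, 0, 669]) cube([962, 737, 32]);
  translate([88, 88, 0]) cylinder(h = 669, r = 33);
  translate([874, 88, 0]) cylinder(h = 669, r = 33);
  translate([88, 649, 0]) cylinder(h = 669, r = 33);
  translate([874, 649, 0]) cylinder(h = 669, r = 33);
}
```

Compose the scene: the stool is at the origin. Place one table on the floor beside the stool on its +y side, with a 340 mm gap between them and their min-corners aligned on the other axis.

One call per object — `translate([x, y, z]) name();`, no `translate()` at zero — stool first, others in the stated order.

stool();
translate([0, 594, 0]) table();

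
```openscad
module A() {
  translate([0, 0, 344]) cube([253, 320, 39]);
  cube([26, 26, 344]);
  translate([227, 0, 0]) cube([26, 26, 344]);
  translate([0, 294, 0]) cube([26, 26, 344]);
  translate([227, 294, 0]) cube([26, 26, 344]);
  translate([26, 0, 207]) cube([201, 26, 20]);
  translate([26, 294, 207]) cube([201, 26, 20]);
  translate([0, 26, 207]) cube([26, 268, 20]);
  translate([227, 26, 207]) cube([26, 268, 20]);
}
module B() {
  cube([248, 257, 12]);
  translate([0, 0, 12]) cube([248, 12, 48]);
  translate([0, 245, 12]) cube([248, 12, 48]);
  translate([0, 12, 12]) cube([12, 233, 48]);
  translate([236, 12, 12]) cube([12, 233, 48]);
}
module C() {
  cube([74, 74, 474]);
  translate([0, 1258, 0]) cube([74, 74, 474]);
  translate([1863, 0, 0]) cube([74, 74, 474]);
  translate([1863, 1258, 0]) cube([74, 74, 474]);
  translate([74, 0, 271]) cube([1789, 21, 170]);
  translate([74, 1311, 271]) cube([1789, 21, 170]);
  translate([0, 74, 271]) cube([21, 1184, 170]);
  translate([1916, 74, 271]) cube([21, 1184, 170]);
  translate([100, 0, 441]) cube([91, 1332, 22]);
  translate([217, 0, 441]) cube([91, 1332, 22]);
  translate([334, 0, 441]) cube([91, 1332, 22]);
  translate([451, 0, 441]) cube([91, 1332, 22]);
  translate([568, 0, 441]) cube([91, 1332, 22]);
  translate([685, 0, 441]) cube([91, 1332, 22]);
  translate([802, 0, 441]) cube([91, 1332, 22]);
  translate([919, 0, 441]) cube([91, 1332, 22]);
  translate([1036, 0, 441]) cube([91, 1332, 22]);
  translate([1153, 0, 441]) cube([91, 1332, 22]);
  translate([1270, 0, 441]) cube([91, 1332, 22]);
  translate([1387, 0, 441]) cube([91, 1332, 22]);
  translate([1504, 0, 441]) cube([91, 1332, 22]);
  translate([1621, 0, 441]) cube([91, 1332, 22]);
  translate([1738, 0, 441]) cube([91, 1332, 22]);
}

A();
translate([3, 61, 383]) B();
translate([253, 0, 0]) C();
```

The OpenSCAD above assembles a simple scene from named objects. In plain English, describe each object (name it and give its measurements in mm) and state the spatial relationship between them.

A is a four-legged stool. The seat is 253×320 mm, 39 mm thick, top at z = 383 mm. It stands on four square legs, each 26×26 mm in cross-section, from z = 0 to the seat underside, each flush with a corner of the seat. Four stretchers, 26 mm wide and 20 mm tall, connect adjacent legs with their undersides at z = 207 mm, each running between the inner faces of the legs it joins and aligned with the legs' outer faces on the other axis.

B is an open-topped rectangular box: outside dimensions 248×257×60 mm, with a uniform wall and base thickness of 12 mm. The base is a full 248×257 slab on the floor; four walls sit on top of the base. The front and back walls (the −y and +y sides) span the full width; the two side walls fit between them.

C is a bed frame 1937 mm long (x) by 1332 mm wide (y). Four 74×74 mm corner posts, 474 mm tall, at the corners of the footprint. Four rails of 21 mm thickness and 170 mm height run between adjacent posts with their undersides at z = 271 mm, their outer faces flush with the outside of the frame (the two x-running rails run between the posts' inner faces; the two y-running rails run between the posts' inner faces). 15 slats, each 91 mm wide (x) and 22 mm thick, lie across the top of the two x-running rails, running the full 1332 mm width of the frame in y; the slats are evenly spaced along x between the inner faces of the end posts with equal gaps (rounded down to the nearest mm) at the −x end and between each pair — any rounding remainder accumulates at the +x end.

The open box is on top of the stool. The bed frame is against the stool's +x side, with their −y faces flush.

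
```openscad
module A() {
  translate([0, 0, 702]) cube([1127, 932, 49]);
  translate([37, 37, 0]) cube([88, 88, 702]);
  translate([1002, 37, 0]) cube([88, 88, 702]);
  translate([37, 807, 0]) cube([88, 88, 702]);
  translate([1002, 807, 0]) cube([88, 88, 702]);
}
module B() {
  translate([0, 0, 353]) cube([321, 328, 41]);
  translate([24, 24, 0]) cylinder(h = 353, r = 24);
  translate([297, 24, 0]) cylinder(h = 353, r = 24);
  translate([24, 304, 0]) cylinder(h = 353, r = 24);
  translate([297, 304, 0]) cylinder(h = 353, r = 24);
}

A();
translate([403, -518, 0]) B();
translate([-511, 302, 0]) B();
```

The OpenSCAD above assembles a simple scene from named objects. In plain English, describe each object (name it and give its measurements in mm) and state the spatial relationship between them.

A is a table: top 1127 mm (x) × 932 mm (y), 49 mm thick, upper face at z = 751 mm, on four 88×88 mm square legs, each inset 37 mm from the nearest pair of top edges, running from z = 0 to the bottom of the top.

B is a simple wooden stool: a rectangular seat 321 mm (x) by 328 mm (y), 41 mm thick, top face at z = 394 mm, on four round legs, each 48 mm in diameter. The legs rest on z = 0, each leg's axis is inset half a diameter from the nearest pair of seat edges (so the leg's bounding box is flush with the corner).

Two stools sit around the table at the −y, −x sides.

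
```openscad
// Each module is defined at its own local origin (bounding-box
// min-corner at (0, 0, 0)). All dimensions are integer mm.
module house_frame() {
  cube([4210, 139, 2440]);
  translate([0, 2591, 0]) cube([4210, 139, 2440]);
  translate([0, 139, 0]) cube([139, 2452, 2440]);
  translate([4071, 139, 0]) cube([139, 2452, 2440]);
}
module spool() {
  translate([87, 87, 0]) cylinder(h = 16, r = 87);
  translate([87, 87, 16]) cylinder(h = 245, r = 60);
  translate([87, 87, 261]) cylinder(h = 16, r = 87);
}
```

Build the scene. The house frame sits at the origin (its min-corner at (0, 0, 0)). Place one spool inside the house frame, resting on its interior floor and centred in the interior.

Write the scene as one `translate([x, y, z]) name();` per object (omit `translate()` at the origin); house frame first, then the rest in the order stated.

house_frame();
translate([2018, 1278, 0]) spool();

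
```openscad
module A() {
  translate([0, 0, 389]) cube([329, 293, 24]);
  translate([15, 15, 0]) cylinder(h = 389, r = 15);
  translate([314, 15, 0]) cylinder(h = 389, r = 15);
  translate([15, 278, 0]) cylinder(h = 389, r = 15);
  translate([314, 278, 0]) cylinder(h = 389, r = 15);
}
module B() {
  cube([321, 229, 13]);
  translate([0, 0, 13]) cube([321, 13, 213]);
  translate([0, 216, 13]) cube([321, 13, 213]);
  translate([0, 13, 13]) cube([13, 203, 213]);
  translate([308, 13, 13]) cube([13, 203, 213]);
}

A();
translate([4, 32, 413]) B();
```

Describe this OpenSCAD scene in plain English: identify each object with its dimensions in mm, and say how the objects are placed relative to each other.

A is a simple wooden stool: a rectangular seat 329 mm (x) by 293 mm (y), 24 mm thick, top face at z = 413 mm, on four round legs, each 30 mm in diameter. The legs rest on z = 0, each leg's axis is inset half a diameter from the nearest pair of seat edges (so the leg's bounding box is flush with the corner).

B is an open storage box with external size 321×229×226 mm and wall thickness 13 mm (the base is also 13 mm thick). The base covers the whole footprint; the four walls stand on the base, with the y-facing walls full-width and the x-facing walls fitting between their inner faces.

The open box is on top of the stool, centred.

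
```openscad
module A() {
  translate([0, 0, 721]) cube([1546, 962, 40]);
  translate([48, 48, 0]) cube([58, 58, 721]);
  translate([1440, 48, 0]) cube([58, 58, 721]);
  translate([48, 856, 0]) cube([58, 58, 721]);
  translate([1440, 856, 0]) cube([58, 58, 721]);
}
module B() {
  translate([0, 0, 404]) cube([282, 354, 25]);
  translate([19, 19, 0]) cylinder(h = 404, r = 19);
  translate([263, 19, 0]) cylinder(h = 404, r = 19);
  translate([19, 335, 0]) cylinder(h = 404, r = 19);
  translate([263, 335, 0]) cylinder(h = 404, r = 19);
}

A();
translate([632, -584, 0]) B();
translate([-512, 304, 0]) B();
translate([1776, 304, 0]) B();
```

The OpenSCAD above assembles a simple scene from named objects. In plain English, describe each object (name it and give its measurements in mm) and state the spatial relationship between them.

A is a table: top 1546 mm (x) × 962 mm (y), 40 mm thick, upper face at z = 761 mm, on four 58×58 mm square legs, each inset 48 mm from the nearest pair of top edges, running from z = 0 to the bottom of the top.

B is a simple wooden stool: a rectangular seat 282 mm (x) by 354 mm (y), 25 mm thick, top face at z = 429 mm, on four round legs, each 38 mm in diameter. The legs rest on z = 0, each leg's axis is inset half a diameter from the nearest pair of seat edges (so the leg's bounding box is flush with the corner).

Three stools sit around the table at the −y, −x, +x sides.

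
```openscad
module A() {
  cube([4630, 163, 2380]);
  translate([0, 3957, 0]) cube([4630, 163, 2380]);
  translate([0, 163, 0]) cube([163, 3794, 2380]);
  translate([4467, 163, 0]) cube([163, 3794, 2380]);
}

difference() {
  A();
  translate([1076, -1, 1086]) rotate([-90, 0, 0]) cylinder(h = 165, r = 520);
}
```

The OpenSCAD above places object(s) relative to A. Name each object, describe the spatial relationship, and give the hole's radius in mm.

A is a house frame. The house frame has a circular hole through its front wall. The hole's radius is 520 mm.

The subtracted cylinder has r = 520 mm.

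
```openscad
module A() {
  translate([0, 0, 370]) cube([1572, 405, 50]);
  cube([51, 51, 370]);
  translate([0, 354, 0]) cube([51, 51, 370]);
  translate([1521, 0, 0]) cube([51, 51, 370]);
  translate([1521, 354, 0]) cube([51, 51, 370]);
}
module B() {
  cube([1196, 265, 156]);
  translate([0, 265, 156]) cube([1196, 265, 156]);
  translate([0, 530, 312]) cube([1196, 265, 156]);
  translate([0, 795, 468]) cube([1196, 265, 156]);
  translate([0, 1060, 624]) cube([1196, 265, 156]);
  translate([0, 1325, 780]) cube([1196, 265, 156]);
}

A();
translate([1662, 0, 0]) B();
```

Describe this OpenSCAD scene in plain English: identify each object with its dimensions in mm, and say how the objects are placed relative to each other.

A is a bench: a 1572×405 mm seat slab, 50 mm thick, top at z = 420 mm, on four 51×51 mm square legs flush with the seat corners and standing on z = 0.

B is a straight staircase of 6 solid steps. Each step is 1196 mm wide (x), 265 mm deep (y, the going) and 156 mm tall (the rise). The first step rests on the floor; each subsequent step sits one going further in +y and one rise higher in +z, directly behind and above the previous step with no overlap.

The staircase is on the floor beside the bench on its +x side.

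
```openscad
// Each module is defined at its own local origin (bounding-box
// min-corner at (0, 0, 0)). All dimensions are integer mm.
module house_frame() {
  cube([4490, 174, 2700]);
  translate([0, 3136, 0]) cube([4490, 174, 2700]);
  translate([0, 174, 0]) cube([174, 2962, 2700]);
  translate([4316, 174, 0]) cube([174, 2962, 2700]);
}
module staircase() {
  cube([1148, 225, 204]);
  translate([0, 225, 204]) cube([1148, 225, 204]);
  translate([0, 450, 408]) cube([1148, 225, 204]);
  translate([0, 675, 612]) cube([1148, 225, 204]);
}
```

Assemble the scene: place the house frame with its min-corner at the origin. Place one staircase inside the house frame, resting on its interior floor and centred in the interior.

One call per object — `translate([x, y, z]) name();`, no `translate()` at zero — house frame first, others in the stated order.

house_frame();
translate([1671, 1205, 0]) staircase();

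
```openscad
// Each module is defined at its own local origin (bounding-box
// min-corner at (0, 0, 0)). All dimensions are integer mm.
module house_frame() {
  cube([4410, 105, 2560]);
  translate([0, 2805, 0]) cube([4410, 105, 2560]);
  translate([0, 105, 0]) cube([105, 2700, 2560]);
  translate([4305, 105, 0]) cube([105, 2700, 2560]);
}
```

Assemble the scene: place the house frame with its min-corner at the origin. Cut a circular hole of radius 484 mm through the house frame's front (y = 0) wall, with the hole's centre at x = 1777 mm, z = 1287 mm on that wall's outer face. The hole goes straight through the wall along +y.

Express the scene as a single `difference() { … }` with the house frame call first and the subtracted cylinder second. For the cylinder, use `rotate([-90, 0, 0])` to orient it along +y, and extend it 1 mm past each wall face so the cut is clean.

difference() {
  house_frame();
  translate([1777, -1, 1287]) rotate([-90, 0, 0]) cylinder(h = 107, r = 484);
}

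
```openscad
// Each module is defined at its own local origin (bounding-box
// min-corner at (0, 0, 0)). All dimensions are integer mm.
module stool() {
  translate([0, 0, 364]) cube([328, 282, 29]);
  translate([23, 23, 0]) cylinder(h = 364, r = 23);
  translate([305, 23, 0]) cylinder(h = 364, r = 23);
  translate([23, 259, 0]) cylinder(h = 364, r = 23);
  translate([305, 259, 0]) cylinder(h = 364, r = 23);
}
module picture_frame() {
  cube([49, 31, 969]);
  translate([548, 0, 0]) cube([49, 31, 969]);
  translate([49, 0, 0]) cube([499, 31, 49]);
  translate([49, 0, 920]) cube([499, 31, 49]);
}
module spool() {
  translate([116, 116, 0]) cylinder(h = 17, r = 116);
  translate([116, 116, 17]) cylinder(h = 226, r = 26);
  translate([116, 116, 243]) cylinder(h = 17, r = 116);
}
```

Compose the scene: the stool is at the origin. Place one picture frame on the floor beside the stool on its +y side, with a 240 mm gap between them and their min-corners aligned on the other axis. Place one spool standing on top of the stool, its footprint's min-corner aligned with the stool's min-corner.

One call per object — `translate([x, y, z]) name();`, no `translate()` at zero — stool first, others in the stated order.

stool();
translate([0, 522, 0]) picture_frame();
translate([0, 0, 393]) spool();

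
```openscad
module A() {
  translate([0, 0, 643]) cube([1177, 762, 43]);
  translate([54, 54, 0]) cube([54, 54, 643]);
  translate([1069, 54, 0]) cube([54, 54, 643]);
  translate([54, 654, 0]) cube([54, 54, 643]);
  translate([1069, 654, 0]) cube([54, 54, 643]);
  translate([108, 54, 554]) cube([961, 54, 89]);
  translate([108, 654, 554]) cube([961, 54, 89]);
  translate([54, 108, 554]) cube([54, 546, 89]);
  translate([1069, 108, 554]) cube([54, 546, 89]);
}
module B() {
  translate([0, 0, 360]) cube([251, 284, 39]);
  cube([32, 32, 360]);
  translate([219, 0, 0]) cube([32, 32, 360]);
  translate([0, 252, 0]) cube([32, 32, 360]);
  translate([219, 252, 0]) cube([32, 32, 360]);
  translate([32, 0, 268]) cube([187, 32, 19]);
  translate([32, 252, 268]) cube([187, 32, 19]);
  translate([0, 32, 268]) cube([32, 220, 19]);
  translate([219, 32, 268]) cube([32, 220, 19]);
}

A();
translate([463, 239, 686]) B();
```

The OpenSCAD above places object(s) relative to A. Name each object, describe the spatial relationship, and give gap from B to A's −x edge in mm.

A is a table. B is a stool. The stool is on top of the table, centred. The gap from the stool to the table's −x edge is 463 mm.

The stool's min-x is at 463; the table's min-x is 0; gap = 463 mm.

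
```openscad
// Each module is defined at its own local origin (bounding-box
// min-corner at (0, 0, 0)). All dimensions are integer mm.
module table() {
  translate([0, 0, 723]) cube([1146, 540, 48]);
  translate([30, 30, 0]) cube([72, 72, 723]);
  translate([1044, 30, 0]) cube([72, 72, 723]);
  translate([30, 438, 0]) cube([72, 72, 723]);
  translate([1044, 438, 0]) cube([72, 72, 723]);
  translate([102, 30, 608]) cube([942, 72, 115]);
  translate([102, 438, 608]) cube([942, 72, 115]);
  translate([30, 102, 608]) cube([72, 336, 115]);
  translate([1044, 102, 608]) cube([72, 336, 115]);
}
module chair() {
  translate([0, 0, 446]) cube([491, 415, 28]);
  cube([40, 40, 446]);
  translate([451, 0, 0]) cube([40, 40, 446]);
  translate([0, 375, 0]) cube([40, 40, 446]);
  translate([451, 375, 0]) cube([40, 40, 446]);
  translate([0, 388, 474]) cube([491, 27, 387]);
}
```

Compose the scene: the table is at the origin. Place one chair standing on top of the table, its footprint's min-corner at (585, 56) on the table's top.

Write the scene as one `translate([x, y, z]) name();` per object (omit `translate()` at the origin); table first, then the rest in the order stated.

table();
translate([585, 56, 771]) chair();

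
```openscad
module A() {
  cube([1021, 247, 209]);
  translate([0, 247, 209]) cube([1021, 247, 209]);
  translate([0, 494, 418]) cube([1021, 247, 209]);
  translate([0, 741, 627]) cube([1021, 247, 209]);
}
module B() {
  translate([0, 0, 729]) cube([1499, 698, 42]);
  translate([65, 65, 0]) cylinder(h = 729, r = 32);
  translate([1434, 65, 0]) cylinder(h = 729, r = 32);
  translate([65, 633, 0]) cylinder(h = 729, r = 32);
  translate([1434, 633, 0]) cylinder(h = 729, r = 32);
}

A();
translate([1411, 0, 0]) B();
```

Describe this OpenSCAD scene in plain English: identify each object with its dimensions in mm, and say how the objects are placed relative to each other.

A is a straight staircase of 4 solid steps. Each step is 1021 mm wide (x), 247 mm deep (y, the going) and 209 mm tall (the rise). The first step rests on the floor; each subsequent step sits one going further in +y and one rise higher in +z, directly behind and above the previous step with no overlap.

B is a table with a 1499×698 mm rectangular top, 42 mm thick, top surface at z = 771 mm, supported by four round legs of 64 mm diameter, each leg's bounding box inset 33 mm from the nearest pair of top edges, running from the floor.

The table is on the floor beside the staircase on its +x side.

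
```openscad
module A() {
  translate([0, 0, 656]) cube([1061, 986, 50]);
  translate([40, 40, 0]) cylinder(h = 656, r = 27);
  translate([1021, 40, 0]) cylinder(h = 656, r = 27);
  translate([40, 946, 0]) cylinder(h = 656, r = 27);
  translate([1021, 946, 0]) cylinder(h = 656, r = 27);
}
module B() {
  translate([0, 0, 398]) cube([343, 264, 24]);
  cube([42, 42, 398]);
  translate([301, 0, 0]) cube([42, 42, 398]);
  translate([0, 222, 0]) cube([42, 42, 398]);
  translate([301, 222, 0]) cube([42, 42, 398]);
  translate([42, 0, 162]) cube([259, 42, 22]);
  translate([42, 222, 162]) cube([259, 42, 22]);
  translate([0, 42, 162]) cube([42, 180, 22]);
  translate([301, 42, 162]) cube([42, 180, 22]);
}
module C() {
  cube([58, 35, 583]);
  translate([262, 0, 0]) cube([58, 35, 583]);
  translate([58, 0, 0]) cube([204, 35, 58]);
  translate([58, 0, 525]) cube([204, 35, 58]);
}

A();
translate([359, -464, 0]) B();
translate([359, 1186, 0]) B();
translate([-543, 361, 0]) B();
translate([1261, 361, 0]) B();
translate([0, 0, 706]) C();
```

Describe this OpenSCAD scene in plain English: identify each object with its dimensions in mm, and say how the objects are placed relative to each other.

A is a table with a 1061×986 mm rectangular top, 50 mm thick, top surface at z = 706 mm, supported by four round legs of 54 mm diameter, each leg's bounding box inset 13 mm from the nearest pair of top edges, running from the floor.

B is a simple wooden stool: a rectangular seat 343 mm (x) by 264 mm (y), 24 mm thick, top face at z = 422 mm, on four square legs, each 42×42 mm in cross-section. The legs rest on z = 0, each flush with a corner of the seat. Four stretchers, 42 mm wide and 22 mm tall, connect adjacent legs with their undersides at z = 162 mm, each running between the inner faces of the legs it joins and aligned with the legs' outer faces on the other axis.

C is a rectangular picture frame lying in the x–z plane (depth along y). The opening is 204 mm wide (x) by 467 mm tall (z), surrounded by a border 58 mm wide on all four sides. The frame is 35 mm deep and is made of two full-height vertical stiles with two horizontal rails fitted between them.

Four stools sit around the table at the −y, +y, −x, +x sides. The picture frame is on top of the table.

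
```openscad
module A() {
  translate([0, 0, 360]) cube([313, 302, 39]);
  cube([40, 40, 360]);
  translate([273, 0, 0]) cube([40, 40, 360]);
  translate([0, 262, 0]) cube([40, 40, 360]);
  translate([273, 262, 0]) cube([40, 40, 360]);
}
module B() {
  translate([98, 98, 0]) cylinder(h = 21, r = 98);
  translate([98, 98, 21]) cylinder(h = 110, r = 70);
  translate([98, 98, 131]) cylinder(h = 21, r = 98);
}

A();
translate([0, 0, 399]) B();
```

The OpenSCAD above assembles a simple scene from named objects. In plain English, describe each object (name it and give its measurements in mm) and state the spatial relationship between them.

A is a four-legged stool. The seat is a 313×302×39 mm slab whose top surface is at z = 399 mm; four square legs, each 40×40 mm in cross-section, run from the floor (z = 0) to the underside of the seat, each flush with a corner of the seat.

B is a spool: two coaxial disc flanges of radius 98 mm and thickness 21 mm, joined by a core cylinder of radius 70 mm and height 110 mm. The lower flange rests on z = 0 and the three cylinders share a vertical axis.

The spool is on top of the stool.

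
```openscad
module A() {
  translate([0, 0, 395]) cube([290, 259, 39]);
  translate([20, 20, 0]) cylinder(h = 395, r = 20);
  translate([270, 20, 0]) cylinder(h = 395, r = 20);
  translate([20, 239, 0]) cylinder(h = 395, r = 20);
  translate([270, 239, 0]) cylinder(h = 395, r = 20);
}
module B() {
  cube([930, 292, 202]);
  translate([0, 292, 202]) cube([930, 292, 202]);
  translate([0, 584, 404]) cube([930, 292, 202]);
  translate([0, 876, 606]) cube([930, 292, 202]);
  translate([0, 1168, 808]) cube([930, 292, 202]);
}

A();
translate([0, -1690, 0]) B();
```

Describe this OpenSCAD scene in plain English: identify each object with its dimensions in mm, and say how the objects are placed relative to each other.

A is a four-legged stool. The seat is 290×259 mm, 39 mm thick, top at z = 434 mm. It stands on four round legs, each 40 mm in diameter, from z = 0 to the seat underside, each leg's axis is inset half a diameter from the nearest pair of seat edges (so the leg's bounding box is flush with the corner).

B is a run of 5 identical solid stair steps. Each tread is 930×292 mm and each step block is 202 mm high. Step 1 rests on the floor; step k is offset from step 1 by (k−1)×292 mm in y and (k−1)×202 mm in z.

The staircase is on the floor beside the stool on its −y side.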